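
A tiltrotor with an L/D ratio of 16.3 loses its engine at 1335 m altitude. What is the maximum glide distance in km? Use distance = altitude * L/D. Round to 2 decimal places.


Step 1: Glide distance = altitude * L/D = 1335 * 16.3 = 21760.5 m
Step 2: Convert to km: 21760.5 / 1000 = 21.76 km

21.76


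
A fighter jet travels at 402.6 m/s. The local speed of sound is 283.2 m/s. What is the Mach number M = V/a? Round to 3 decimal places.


Step 1: M = V / a = 402.6 / 283.2
Step 2: M = 1.422

1.422


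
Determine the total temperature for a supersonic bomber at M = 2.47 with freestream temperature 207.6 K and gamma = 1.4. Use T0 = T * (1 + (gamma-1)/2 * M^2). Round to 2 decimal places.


Step 1: (gamma-1)/2 = 0.2
Step 2: M^2 = 6.1009
Step 3: 1 + 0.2 * 6.1009 = 2.22018
Step 4: T0 = 207.6 * 2.22018 = 460.91 K

460.91


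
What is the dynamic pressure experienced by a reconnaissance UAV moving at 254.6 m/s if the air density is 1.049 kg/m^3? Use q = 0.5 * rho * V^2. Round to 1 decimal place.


Step 1: V^2 = 254.6^2 = 64821.16
Step 2: q = 0.5 * 1.049 * 64821.16
Step 3: q = 33998.7 Pa

33998.7


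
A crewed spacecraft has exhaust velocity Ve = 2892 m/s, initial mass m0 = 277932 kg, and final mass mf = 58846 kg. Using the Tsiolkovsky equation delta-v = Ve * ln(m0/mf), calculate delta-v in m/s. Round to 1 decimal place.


Step 1: Mass ratio m0/mf = 277932 / 58846 = 4.72304
Step 2: ln(4.72304) = 1.552453
Step 3: delta-v = 2892 * 1.552453 = 4489.7 m/s

4489.7


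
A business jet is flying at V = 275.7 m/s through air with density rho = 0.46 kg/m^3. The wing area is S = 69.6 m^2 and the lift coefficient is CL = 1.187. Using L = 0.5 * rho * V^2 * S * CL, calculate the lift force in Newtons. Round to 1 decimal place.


Step 1: Calculate dynamic pressure q = 0.5 * 0.46 * 275.7^2 = 0.5 * 0.46 * 76010.49 = 17482.4127 Pa
Step 2: Multiply by wing area and lift coefficient: L = 17482.4127 * 69.6 * 1.187
Step 3: L = 1216775.9239 * 1.187 = 1444313.0 N

1444313.0


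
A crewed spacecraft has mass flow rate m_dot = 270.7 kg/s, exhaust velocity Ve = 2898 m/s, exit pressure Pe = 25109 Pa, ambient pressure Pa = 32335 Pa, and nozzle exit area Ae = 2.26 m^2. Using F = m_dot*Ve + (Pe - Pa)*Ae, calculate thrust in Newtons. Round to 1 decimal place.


Step 1: Momentum thrust = m_dot * Ve = 270.7 * 2898 = 784488.6 N
Step 2: Pressure thrust = (Pe - Pa) * Ae = (25109 - 32335) * 2.26 = -16330.76 N
Step 3: Total thrust F = 784488.6 + -16330.76 = 768157.8 N

768157.8


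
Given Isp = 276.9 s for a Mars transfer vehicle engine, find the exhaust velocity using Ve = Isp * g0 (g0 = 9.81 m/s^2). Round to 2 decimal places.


Step 1: Ve = Isp * g0 = 276.9 * 9.81
Step 2: Ve = 2716.39 m/s

2716.39


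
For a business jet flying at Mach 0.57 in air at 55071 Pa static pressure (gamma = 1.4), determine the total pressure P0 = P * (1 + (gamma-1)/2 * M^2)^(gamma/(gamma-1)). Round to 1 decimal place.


Step 1: (gamma-1)/2 * M^2 = 0.2 * 0.3249 = 0.06498
Step 2: 1 + 0.06498 = 1.06498
Step 3: Exponent gamma/(gamma-1) = 3.5
Step 4: P0 = 55071 * 1.06498^3.5 = 68646.4 Pa

68646.4


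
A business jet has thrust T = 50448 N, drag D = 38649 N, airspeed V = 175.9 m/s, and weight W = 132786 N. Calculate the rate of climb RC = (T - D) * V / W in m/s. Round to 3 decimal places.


Step 1: Excess thrust = T - D = 50448 - 38649 = 11799 N
Step 2: Excess power = 11799 * 175.9 = 2075444.1 W
Step 3: RC = 2075444.1 / 132786 = 15.630 m/s

15.630


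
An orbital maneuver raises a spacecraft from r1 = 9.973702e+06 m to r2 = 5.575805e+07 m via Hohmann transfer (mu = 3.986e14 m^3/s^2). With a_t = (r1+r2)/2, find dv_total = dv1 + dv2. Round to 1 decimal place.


Step 1: Transfer semi-major axis a_t = (9.973702e+06 + 5.575805e+07) / 2 = 3.286588e+07 m
Step 2: v1 (circular at r1) = sqrt(mu/r1) = 6321.8 m/s
Step 3: v_t1 = sqrt(mu*(2/r1 - 1/a_t)) = 8234.2 m/s
Step 4: dv1 = |8234.2 - 6321.8| = 1912.41 m/s
Step 5: v2 (circular at r2) = 2673.71 m/s, v_t2 = 1472.89 m/s
Step 6: dv2 = |2673.71 - 1472.89| = 1200.82 m/s
Step 7: Total delta-v = 1912.41 + 1200.82 = 3113.2 m/s

3113.2


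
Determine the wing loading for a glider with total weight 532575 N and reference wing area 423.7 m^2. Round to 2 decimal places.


Step 1: Wing loading = W / S = 532575 / 423.7
Step 2: Wing loading = 1256.96 N/m^2

1256.96


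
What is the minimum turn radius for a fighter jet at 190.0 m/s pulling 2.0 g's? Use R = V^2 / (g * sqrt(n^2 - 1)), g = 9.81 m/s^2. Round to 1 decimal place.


Step 1: V^2 = 190.0^2 = 36100.0
Step 2: n^2 - 1 = 2.0^2 - 1 = 3.0
Step 3: sqrt(3.0) = 1.732051
Step 4: R = 36100.0 / (9.81 * 1.732051) = 2124.6 m

2124.6


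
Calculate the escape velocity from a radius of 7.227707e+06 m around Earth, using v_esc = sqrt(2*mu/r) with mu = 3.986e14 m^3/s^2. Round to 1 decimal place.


Step 1: 2*mu/r = 2 * 3.986e14 / 7.227707e+06 = 110297774.9375
Step 2: v_esc = sqrt(110297774.9375) = 10502.3 m/s

10502.3


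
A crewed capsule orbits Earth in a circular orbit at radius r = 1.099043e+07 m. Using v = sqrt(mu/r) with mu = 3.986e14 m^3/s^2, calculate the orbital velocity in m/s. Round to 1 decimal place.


Step 1: mu / r = 3.986e14 / 1.099043e+07 = 36267916.7239
Step 2: v = sqrt(36267916.7239) = 6022.3 m/s

6022.3


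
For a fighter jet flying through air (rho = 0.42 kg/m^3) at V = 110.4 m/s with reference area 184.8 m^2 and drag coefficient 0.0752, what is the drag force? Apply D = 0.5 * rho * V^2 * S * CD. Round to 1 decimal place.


Step 1: Dynamic pressure q = 0.5 * 0.42 * 110.4^2 = 2559.5136 Pa
Step 2: Drag D = q * S * CD = 2559.5136 * 184.8 * 0.0752
Step 3: D = 35569.5 N

35569.5


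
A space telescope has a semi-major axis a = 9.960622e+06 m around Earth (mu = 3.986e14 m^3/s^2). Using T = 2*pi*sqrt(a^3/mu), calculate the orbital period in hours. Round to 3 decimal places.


Step 1: a^3 / mu = 9.882331e+20 / 3.986e14 = 2.479260e+06
Step 2: sqrt(2.479260e+06) = 1574.5666 s
Step 3: T = 2*pi * 1574.5666 = 9893.29 s
Step 4: T in hours = 9893.29 / 3600 = 2.748 hours

2.748


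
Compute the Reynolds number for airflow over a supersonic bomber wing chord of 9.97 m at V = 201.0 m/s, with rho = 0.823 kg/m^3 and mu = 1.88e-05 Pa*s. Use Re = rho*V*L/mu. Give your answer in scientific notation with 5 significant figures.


Step 1: Numerator = rho * V * L = 0.823 * 201.0 * 9.97 = 1649.26731
Step 2: Re = 1649.26731 / 1.88e-05
Step 3: Re = 8.7727e+07

8.7727e+07


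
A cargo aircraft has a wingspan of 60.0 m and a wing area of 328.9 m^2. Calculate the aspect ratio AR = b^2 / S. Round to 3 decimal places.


Step 1: b^2 = 60.0^2 = 3600.0
Step 2: AR = 3600.0 / 328.9 = 10.946

10.946


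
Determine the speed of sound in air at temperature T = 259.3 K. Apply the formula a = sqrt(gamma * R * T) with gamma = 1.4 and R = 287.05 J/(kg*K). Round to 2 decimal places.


Step 1: gamma * R * T = 1.4 * 287.05 * 259.3 = 104204.891
Step 2: a = sqrt(104204.891) = 322.81 m/s

322.81


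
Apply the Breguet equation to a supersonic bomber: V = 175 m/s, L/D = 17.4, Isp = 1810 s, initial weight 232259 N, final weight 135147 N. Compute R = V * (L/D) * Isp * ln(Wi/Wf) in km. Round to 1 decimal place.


Step 1: Coefficient = V * (L/D) * Isp = 175 * 17.4 * 1810 = 5511450.0 m
Step 2: Wi/Wf = 232259 / 135147 = 1.718566
Step 3: ln(1.718566) = 0.54149
Step 4: R = 5511450.0 * 0.54149 = 2984395.4 m = 2984.4 km

2984.4


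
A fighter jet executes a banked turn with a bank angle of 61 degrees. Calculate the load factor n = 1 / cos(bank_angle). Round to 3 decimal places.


Step 1: Convert 61 degrees to radians = 1.064651
Step 2: cos(61 deg) = 0.48481
Step 3: n = 1 / 0.48481 = 2.063

2.063


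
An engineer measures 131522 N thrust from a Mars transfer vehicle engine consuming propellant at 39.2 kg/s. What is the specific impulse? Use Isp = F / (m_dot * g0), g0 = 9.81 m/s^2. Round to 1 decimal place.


Step 1: m_dot * g0 = 39.2 * 9.81 = 384.55
Step 2: Isp = 131522 / 384.55 = 342.0 s

342.0


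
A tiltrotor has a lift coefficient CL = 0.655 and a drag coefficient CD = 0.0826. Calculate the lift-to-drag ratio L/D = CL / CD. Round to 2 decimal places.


Step 1: L/D = CL / CD = 0.655 / 0.0826
Step 2: L/D = 7.93

7.93


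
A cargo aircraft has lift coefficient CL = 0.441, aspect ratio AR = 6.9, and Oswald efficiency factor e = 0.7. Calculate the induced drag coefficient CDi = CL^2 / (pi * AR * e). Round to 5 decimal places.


Step 1: CL^2 = 0.441^2 = 0.194481
Step 2: pi * AR * e = 3.14159 * 6.9 * 0.7 = 15.173893
Step 3: CDi = 0.194481 / 15.173893 = 0.01282

0.01282


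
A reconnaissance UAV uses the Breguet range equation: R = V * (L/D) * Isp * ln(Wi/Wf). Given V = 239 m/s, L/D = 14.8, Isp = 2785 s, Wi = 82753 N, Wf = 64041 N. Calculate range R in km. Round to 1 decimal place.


Step 1: Coefficient = V * (L/D) * Isp = 239 * 14.8 * 2785 = 9851102.0 m
Step 2: Wi/Wf = 82753 / 64041 = 1.292188
Step 3: ln(1.292188) = 0.256337
Step 4: R = 9851102.0 * 0.256337 = 2525199.6 m = 2525.2 km

2525.2


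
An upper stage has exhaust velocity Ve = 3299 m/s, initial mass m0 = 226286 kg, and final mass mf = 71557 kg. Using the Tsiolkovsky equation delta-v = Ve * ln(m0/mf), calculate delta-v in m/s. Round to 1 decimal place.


Step 1: Mass ratio m0/mf = 226286 / 71557 = 3.162318
Step 2: ln(3.162318) = 1.151305
Step 3: delta-v = 3299 * 1.151305 = 3798.2 m/s

3798.2


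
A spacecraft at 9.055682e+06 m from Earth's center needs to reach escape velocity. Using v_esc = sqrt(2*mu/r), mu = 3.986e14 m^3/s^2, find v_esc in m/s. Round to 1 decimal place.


Step 1: 2*mu/r = 2 * 3.986e14 / 9.055682e+06 = 88033126.6049
Step 2: v_esc = sqrt(88033126.6049) = 9382.6 m/s

9382.6


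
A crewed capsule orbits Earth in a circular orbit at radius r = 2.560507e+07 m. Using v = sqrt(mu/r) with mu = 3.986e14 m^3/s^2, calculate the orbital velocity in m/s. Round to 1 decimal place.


Step 1: mu / r = 3.986e14 / 2.560507e+07 = 15567229.4589
Step 2: v = sqrt(15567229.4589) = 3945.5 m/s

3945.5


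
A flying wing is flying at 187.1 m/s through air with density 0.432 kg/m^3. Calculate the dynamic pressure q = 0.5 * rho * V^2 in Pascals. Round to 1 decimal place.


Step 1: V^2 = 187.1^2 = 35006.41
Step 2: q = 0.5 * 0.432 * 35006.41
Step 3: q = 7561.4 Pa

7561.4


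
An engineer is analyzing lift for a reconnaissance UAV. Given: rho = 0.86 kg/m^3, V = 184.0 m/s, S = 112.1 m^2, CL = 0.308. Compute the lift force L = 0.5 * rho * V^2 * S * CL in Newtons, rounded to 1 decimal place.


Step 1: Calculate dynamic pressure q = 0.5 * 0.86 * 184.0^2 = 0.5 * 0.86 * 33856.0 = 14558.08 Pa
Step 2: Multiply by wing area and lift coefficient: L = 14558.08 * 112.1 * 0.308
Step 3: L = 1631960.768 * 0.308 = 502643.9 N

502643.9


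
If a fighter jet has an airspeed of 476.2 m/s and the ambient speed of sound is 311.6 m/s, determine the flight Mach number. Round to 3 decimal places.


Step 1: M = V / a = 476.2 / 311.6
Step 2: M = 1.528

1.528


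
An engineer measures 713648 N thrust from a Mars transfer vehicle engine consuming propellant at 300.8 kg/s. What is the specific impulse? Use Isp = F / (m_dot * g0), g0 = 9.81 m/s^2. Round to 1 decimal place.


Step 1: m_dot * g0 = 300.8 * 9.81 = 2950.85
Step 2: Isp = 713648 / 2950.85 = 241.8 s

241.8


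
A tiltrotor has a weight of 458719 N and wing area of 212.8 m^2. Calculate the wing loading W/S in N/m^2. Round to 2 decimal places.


Step 1: Wing loading = W / S = 458719 / 212.8
Step 2: Wing loading = 2155.63 N/m^2

2155.63


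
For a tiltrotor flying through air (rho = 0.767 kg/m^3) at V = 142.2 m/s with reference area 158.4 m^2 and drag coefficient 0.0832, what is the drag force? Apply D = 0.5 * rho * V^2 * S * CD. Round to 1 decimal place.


Step 1: Dynamic pressure q = 0.5 * 0.767 * 142.2^2 = 7754.6921 Pa
Step 2: Drag D = q * S * CD = 7754.6921 * 158.4 * 0.0832
Step 3: D = 102198.2 N

102198.2


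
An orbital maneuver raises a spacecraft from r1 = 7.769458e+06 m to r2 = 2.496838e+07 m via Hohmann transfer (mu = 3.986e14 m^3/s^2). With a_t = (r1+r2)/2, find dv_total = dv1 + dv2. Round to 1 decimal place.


Step 1: Transfer semi-major axis a_t = (7.769458e+06 + 2.496838e+07) / 2 = 1.636892e+07 m
Step 2: v1 (circular at r1) = sqrt(mu/r1) = 7162.64 m/s
Step 3: v_t1 = sqrt(mu*(2/r1 - 1/a_t)) = 8846.23 m/s
Step 4: dv1 = |8846.23 - 7162.64| = 1683.59 m/s
Step 5: v2 (circular at r2) = 3995.52 m/s, v_t2 = 2752.7 m/s
Step 6: dv2 = |3995.52 - 2752.7| = 1242.82 m/s
Step 7: Total delta-v = 1683.59 + 1242.82 = 2926.4 m/s

2926.4


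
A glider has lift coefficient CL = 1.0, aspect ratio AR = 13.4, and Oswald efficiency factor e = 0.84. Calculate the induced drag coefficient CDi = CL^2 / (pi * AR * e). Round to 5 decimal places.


Step 1: CL^2 = 1.0^2 = 1.0
Step 2: pi * AR * e = 3.14159 * 13.4 * 0.84 = 35.361767
Step 3: CDi = 1.0 / 35.361767 = 0.02828

0.02828


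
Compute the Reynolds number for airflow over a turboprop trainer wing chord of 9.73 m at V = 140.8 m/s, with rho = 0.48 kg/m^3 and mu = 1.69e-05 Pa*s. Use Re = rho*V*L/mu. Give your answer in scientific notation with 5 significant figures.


Step 1: Numerator = rho * V * L = 0.48 * 140.8 * 9.73 = 657.59232
Step 2: Re = 657.59232 / 1.69e-05
Step 3: Re = 3.8911e+07

3.8911e+07


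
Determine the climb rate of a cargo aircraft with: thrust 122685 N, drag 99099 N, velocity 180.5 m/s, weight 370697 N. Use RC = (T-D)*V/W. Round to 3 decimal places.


Step 1: Excess thrust = T - D = 122685 - 99099 = 23586 N
Step 2: Excess power = 23586 * 180.5 = 4257273.0 W
Step 3: RC = 4257273.0 / 370697 = 11.485 m/s

11.485


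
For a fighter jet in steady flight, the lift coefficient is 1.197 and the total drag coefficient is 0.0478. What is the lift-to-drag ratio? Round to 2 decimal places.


Step 1: L/D = CL / CD = 1.197 / 0.0478
Step 2: L/D = 25.04

25.04


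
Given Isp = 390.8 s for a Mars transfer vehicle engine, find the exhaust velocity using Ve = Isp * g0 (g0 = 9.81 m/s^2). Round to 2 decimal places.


Step 1: Ve = Isp * g0 = 390.8 * 9.81
Step 2: Ve = 3833.75 m/s

3833.75


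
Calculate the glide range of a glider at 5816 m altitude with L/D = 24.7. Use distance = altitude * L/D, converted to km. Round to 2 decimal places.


Step 1: Glide distance = altitude * L/D = 5816 * 24.7 = 143655.2 m
Step 2: Convert to km: 143655.2 / 1000 = 143.66 km

143.66


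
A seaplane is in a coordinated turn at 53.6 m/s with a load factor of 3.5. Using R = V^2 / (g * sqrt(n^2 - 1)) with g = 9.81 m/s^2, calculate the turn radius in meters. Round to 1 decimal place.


Step 1: V^2 = 53.6^2 = 2872.96
Step 2: n^2 - 1 = 3.5^2 - 1 = 11.25
Step 3: sqrt(11.25) = 3.354102
Step 4: R = 2872.96 / (9.81 * 3.354102) = 87.3 m

87.3


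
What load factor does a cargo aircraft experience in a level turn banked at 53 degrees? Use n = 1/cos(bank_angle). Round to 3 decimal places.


Step 1: Convert 53 degrees to radians = 0.925025
Step 2: cos(53 deg) = 0.601815
Step 3: n = 1 / 0.601815 = 1.662

1.662


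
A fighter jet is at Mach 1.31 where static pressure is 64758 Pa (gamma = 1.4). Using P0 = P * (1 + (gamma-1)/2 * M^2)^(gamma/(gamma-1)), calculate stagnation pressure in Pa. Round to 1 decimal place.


Step 1: (gamma-1)/2 * M^2 = 0.2 * 1.7161 = 0.34322
Step 2: 1 + 0.34322 = 1.34322
Step 3: Exponent gamma/(gamma-1) = 3.5
Step 4: P0 = 64758 * 1.34322^3.5 = 181889.8 Pa

181889.8


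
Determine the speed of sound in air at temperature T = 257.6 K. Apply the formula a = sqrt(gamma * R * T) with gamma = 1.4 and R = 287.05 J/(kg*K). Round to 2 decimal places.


Step 1: gamma * R * T = 1.4 * 287.05 * 257.6 = 103521.712
Step 2: a = sqrt(103521.712) = 321.75 m/s

321.75


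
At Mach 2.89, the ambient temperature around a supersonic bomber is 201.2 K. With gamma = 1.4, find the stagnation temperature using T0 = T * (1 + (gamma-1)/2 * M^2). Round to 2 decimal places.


Step 1: (gamma-1)/2 = 0.2
Step 2: M^2 = 8.3521
Step 3: 1 + 0.2 * 8.3521 = 2.67042
Step 4: T0 = 201.2 * 2.67042 = 537.29 K

537.29


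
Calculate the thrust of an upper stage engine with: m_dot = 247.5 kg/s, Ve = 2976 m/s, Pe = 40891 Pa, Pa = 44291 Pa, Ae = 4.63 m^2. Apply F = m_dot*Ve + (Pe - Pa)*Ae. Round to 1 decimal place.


Step 1: Momentum thrust = m_dot * Ve = 247.5 * 2976 = 736560.0 N
Step 2: Pressure thrust = (Pe - Pa) * Ae = (40891 - 44291) * 4.63 = -15742.00 N
Step 3: Total thrust F = 736560.0 + -15742.00 = 720818.0 N

720818.0


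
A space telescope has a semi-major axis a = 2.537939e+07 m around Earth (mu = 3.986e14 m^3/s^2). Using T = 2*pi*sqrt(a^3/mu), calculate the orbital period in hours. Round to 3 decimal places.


Step 1: a^3 / mu = 1.634721e+22 / 3.986e14 = 4.101156e+07
Step 2: sqrt(4.101156e+07) = 6404.0265 s
Step 3: T = 2*pi * 6404.0265 = 40237.69 s
Step 4: T in hours = 40237.69 / 3600 = 11.177 hours

11.177


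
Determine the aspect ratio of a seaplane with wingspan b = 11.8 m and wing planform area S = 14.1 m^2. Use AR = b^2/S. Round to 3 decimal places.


Step 1: b^2 = 11.8^2 = 139.24
Step 2: AR = 139.24 / 14.1 = 9.875

9.875


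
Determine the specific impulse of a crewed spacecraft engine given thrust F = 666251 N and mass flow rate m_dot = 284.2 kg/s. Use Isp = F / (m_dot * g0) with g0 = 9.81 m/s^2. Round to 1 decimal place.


Step 1: m_dot * g0 = 284.2 * 9.81 = 2788.0
Step 2: Isp = 666251 / 2788.0 = 239.0 s

239.0


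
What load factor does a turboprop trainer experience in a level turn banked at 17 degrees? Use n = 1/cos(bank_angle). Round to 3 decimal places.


Step 1: Convert 17 degrees to radians = 0.296706
Step 2: cos(17 deg) = 0.956305
Step 3: n = 1 / 0.956305 = 1.046

1.046


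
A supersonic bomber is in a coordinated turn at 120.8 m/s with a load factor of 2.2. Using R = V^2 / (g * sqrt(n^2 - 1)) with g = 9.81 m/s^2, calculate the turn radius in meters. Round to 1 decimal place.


Step 1: V^2 = 120.8^2 = 14592.64
Step 2: n^2 - 1 = 2.2^2 - 1 = 3.84
Step 3: sqrt(3.84) = 1.959592
Step 4: R = 14592.64 / (9.81 * 1.959592) = 759.1 m

759.1


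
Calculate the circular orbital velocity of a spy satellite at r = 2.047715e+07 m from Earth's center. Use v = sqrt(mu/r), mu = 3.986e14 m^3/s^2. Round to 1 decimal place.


Step 1: mu / r = 3.986e14 / 2.047715e+07 = 19465599.4609
Step 2: v = sqrt(19465599.4609) = 4412.0 m/s

4412.0


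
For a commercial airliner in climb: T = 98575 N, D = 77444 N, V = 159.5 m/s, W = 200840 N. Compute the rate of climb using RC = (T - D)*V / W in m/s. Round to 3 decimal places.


Step 1: Excess thrust = T - D = 98575 - 77444 = 21131 N
Step 2: Excess power = 21131 * 159.5 = 3370394.5 W
Step 3: RC = 3370394.5 / 200840 = 16.781 m/s

16.781


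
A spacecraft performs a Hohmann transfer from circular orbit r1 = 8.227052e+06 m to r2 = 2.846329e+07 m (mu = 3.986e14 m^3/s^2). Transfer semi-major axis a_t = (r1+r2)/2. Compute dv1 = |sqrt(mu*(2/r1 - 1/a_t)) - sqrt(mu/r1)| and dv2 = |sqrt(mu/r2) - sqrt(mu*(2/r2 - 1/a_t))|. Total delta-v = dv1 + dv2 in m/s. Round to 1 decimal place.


Step 1: Transfer semi-major axis a_t = (8.227052e+06 + 2.846329e+07) / 2 = 1.834517e+07 m
Step 2: v1 (circular at r1) = sqrt(mu/r1) = 6960.6 m/s
Step 3: v_t1 = sqrt(mu*(2/r1 - 1/a_t)) = 8670.18 m/s
Step 4: dv1 = |8670.18 - 6960.6| = 1709.58 m/s
Step 5: v2 (circular at r2) = 3742.19 m/s, v_t2 = 2506.04 m/s
Step 6: dv2 = |3742.19 - 2506.04| = 1236.16 m/s
Step 7: Total delta-v = 1709.58 + 1236.16 = 2945.7 m/s

2945.7


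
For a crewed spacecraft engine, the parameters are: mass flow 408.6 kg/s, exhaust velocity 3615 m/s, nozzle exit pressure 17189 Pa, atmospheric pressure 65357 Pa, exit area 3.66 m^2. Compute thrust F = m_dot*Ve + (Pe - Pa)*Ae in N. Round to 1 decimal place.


Step 1: Momentum thrust = m_dot * Ve = 408.6 * 3615 = 1477089.0 N
Step 2: Pressure thrust = (Pe - Pa) * Ae = (17189 - 65357) * 3.66 = -176294.88 N
Step 3: Total thrust F = 1477089.0 + -176294.88 = 1300794.1 N

1300794.1


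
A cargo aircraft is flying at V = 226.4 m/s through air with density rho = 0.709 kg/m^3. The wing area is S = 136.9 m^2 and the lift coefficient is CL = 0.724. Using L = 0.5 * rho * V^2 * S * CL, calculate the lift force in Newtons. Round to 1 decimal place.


Step 1: Calculate dynamic pressure q = 0.5 * 0.709 * 226.4^2 = 0.5 * 0.709 * 51256.96 = 18170.5923 Pa
Step 2: Multiply by wing area and lift coefficient: L = 18170.5923 * 136.9 * 0.724
Step 3: L = 2487554.0886 * 0.724 = 1800989.2 N

1800989.2


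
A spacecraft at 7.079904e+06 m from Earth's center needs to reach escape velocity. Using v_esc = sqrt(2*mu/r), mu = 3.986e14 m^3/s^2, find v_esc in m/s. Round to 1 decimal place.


Step 1: 2*mu/r = 2 * 3.986e14 / 7.079904e+06 = 112600396.8415
Step 2: v_esc = sqrt(112600396.8415) = 10611.3 m/s

10611.3


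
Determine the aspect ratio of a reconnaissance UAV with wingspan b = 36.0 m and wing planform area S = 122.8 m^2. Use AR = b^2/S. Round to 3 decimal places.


Step 1: b^2 = 36.0^2 = 1296.0
Step 2: AR = 1296.0 / 122.8 = 10.554

10.554


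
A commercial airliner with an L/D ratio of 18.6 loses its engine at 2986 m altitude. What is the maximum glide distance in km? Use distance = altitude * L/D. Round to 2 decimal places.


Step 1: Glide distance = altitude * L/D = 2986 * 18.6 = 55539.6 m
Step 2: Convert to km: 55539.6 / 1000 = 55.54 km

55.54


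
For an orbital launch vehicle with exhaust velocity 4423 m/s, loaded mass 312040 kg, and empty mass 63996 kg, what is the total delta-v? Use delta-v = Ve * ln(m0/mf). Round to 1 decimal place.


Step 1: Mass ratio m0/mf = 312040 / 63996 = 4.87593
Step 2: ln(4.87593) = 1.584311
Step 3: delta-v = 4423 * 1.584311 = 7007.4 m/s

7007.4


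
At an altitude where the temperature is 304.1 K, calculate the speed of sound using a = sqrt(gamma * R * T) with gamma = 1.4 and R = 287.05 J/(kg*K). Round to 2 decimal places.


Step 1: gamma * R * T = 1.4 * 287.05 * 304.1 = 122208.667
Step 2: a = sqrt(122208.667) = 349.58 m/s

349.58


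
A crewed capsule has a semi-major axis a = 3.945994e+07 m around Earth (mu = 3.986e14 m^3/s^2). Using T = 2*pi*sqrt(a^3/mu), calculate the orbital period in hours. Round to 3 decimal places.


Step 1: a^3 / mu = 6.144255e+22 / 3.986e14 = 1.541459e+08
Step 2: sqrt(1.541459e+08) = 12415.5506 s
Step 3: T = 2*pi * 12415.5506 = 78009.21 s
Step 4: T in hours = 78009.21 / 3600 = 21.669 hours

21.669


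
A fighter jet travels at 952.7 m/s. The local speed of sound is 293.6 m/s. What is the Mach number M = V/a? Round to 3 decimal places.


Step 1: M = V / a = 952.7 / 293.6
Step 2: M = 3.245

3.245


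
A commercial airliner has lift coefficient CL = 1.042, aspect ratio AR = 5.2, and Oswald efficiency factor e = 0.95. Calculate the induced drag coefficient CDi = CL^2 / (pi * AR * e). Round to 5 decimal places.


Step 1: CL^2 = 1.042^2 = 1.085764
Step 2: pi * AR * e = 3.14159 * 5.2 * 0.95 = 15.519468
Step 3: CDi = 1.085764 / 15.519468 = 0.06996

0.06996


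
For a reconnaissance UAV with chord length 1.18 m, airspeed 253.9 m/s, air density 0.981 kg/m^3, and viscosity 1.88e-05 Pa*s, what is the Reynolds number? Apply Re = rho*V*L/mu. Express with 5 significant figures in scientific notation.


Step 1: Numerator = rho * V * L = 0.981 * 253.9 * 1.18 = 293.909562
Step 2: Re = 293.909562 / 1.88e-05
Step 3: Re = 1.5633e+07

1.5633e+07


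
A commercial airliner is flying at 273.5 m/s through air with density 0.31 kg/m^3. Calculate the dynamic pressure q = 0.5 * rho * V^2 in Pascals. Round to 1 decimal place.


Step 1: V^2 = 273.5^2 = 74802.25
Step 2: q = 0.5 * 0.31 * 74802.25
Step 3: q = 11594.3 Pa

11594.3


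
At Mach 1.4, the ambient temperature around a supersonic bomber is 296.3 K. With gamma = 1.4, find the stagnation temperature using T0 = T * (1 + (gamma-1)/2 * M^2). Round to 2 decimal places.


Step 1: (gamma-1)/2 = 0.2
Step 2: M^2 = 1.96
Step 3: 1 + 0.2 * 1.96 = 1.392
Step 4: T0 = 296.3 * 1.392 = 412.45 K

412.45


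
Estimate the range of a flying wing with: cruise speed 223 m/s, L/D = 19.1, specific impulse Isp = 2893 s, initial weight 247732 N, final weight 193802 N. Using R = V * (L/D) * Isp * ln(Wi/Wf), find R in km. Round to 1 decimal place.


Step 1: Coefficient = V * (L/D) * Isp = 223 * 19.1 * 2893 = 12322154.9 m
Step 2: Wi/Wf = 247732 / 193802 = 1.278274
Step 3: ln(1.278274) = 0.24551
Step 4: R = 12322154.9 * 0.24551 = 3025218.4 m = 3025.2 km

3025.2


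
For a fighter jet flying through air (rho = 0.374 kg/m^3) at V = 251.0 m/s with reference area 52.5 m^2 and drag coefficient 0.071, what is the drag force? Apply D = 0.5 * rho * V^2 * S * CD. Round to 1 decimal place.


Step 1: Dynamic pressure q = 0.5 * 0.374 * 251.0^2 = 11781.187 Pa
Step 2: Drag D = q * S * CD = 11781.187 * 52.5 * 0.071
Step 3: D = 43914.4 N

43914.4


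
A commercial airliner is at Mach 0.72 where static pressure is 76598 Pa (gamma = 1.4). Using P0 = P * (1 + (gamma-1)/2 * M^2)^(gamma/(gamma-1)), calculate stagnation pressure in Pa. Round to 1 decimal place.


Step 1: (gamma-1)/2 * M^2 = 0.2 * 0.5184 = 0.10368
Step 2: 1 + 0.10368 = 1.10368
Step 3: Exponent gamma/(gamma-1) = 3.5
Step 4: P0 = 76598 * 1.10368^3.5 = 108185.4 Pa

108185.4


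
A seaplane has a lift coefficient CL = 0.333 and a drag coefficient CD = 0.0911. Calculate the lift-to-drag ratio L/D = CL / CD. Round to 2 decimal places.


Step 1: L/D = CL / CD = 0.333 / 0.0911
Step 2: L/D = 3.66

3.66


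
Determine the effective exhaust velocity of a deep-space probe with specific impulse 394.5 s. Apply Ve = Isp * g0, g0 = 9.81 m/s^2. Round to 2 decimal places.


Step 1: Ve = Isp * g0 = 394.5 * 9.81
Step 2: Ve = 3870.05 m/s

3870.05


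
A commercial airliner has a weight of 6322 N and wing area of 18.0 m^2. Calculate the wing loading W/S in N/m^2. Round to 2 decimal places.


Step 1: Wing loading = W / S = 6322 / 18.0
Step 2: Wing loading = 351.22 N/m^2

351.22


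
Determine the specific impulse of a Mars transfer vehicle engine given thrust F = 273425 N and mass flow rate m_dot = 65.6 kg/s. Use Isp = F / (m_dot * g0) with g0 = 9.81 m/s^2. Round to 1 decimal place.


Step 1: m_dot * g0 = 65.6 * 9.81 = 643.54
Step 2: Isp = 273425 / 643.54 = 424.9 s

424.9


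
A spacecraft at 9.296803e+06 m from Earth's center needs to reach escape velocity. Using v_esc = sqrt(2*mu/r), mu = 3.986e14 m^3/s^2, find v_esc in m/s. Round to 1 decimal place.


Step 1: 2*mu/r = 2 * 3.986e14 / 9.296803e+06 = 85749907.7909
Step 2: v_esc = sqrt(85749907.7909) = 9260.1 m/s

9260.1


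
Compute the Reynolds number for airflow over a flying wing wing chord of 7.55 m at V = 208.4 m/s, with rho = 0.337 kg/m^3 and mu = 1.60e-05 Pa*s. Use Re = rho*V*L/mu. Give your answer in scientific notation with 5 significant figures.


Step 1: Numerator = rho * V * L = 0.337 * 208.4 * 7.55 = 530.24254
Step 2: Re = 530.24254 / 1.60e-05
Step 3: Re = 3.3140e+07

3.3140e+07


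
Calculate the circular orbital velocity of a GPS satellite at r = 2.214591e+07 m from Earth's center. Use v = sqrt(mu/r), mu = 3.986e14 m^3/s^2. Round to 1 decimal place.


Step 1: mu / r = 3.986e14 / 2.214591e+07 = 17998808.8094
Step 2: v = sqrt(17998808.8094) = 4242.5 m/s

4242.5


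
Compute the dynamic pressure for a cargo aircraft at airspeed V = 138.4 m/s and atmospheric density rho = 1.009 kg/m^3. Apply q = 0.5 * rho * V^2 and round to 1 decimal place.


Step 1: V^2 = 138.4^2 = 19154.56
Step 2: q = 0.5 * 1.009 * 19154.56
Step 3: q = 9663.5 Pa

9663.5


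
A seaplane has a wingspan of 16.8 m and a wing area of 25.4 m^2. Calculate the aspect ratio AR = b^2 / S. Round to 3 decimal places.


Step 1: b^2 = 16.8^2 = 282.24
Step 2: AR = 282.24 / 25.4 = 11.112

11.112


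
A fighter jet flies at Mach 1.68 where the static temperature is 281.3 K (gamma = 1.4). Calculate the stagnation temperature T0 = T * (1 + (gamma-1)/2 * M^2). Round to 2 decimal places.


Step 1: (gamma-1)/2 = 0.2
Step 2: M^2 = 2.8224
Step 3: 1 + 0.2 * 2.8224 = 1.56448
Step 4: T0 = 281.3 * 1.56448 = 440.09 K

440.09


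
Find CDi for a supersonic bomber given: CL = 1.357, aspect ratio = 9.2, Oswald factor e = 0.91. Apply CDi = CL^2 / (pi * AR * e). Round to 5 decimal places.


Step 1: CL^2 = 1.357^2 = 1.841449
Step 2: pi * AR * e = 3.14159 * 9.2 * 0.91 = 26.301414
Step 3: CDi = 1.841449 / 26.301414 = 0.07001

0.07001


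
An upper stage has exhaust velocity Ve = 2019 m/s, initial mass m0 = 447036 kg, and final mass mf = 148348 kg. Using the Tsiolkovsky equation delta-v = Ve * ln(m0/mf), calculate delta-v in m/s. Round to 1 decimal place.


Step 1: Mass ratio m0/mf = 447036 / 148348 = 3.013428
Step 2: ln(3.013428) = 1.103078
Step 3: delta-v = 2019 * 1.103078 = 2227.1 m/s

2227.1


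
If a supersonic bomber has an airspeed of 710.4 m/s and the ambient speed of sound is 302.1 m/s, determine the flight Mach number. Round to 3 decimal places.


Step 1: M = V / a = 710.4 / 302.1
Step 2: M = 2.352

2.352


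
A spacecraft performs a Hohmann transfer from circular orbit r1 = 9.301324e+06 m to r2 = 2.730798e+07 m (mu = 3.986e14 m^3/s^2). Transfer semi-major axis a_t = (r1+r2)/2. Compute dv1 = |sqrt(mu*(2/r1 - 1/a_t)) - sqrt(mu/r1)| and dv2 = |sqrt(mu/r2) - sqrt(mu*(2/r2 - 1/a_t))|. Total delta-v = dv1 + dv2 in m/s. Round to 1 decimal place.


Step 1: Transfer semi-major axis a_t = (9.301324e+06 + 2.730798e+07) / 2 = 1.830465e+07 m
Step 2: v1 (circular at r1) = sqrt(mu/r1) = 6546.31 m/s
Step 3: v_t1 = sqrt(mu*(2/r1 - 1/a_t)) = 7995.77 m/s
Step 4: dv1 = |7995.77 - 6546.31| = 1449.46 m/s
Step 5: v2 (circular at r2) = 3820.53 m/s, v_t2 = 2723.43 m/s
Step 6: dv2 = |3820.53 - 2723.43| = 1097.11 m/s
Step 7: Total delta-v = 1449.46 + 1097.11 = 2546.6 m/s

2546.6


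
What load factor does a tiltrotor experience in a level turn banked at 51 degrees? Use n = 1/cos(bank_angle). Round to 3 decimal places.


Step 1: Convert 51 degrees to radians = 0.890118
Step 2: cos(51 deg) = 0.62932
Step 3: n = 1 / 0.62932 = 1.589

1.589


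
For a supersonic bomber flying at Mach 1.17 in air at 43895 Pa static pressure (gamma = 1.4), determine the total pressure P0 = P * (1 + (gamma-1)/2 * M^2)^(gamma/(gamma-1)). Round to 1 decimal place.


Step 1: (gamma-1)/2 * M^2 = 0.2 * 1.3689 = 0.27378
Step 2: 1 + 0.27378 = 1.27378
Step 3: Exponent gamma/(gamma-1) = 3.5
Step 4: P0 = 43895 * 1.27378^3.5 = 102387.2 Pa

102387.2


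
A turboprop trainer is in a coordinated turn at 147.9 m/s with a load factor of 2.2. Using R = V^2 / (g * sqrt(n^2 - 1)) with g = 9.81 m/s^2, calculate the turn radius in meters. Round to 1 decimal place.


Step 1: V^2 = 147.9^2 = 21874.41
Step 2: n^2 - 1 = 2.2^2 - 1 = 3.84
Step 3: sqrt(3.84) = 1.959592
Step 4: R = 21874.41 / (9.81 * 1.959592) = 1137.9 m

1137.9


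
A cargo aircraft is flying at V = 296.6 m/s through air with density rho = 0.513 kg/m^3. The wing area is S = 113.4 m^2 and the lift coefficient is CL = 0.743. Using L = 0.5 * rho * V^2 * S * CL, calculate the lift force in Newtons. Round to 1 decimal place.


Step 1: Calculate dynamic pressure q = 0.5 * 0.513 * 296.6^2 = 0.5 * 0.513 * 87971.56 = 22564.7051 Pa
Step 2: Multiply by wing area and lift coefficient: L = 22564.7051 * 113.4 * 0.743
Step 3: L = 2558837.5629 * 0.743 = 1901216.3 N

1901216.3


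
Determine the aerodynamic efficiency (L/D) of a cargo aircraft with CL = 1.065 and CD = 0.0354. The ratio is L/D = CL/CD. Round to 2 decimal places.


Step 1: L/D = CL / CD = 1.065 / 0.0354
Step 2: L/D = 30.08

30.08


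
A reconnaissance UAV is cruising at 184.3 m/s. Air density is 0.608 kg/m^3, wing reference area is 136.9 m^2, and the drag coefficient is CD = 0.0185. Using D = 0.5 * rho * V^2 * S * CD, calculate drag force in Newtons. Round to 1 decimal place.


Step 1: Dynamic pressure q = 0.5 * 0.608 * 184.3^2 = 10325.813 Pa
Step 2: Drag D = q * S * CD = 10325.813 * 136.9 * 0.0185
Step 3: D = 26151.7 N

26151.7


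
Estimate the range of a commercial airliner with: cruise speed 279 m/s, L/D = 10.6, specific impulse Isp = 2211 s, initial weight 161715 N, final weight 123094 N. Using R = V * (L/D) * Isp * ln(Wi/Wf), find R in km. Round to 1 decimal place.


Step 1: Coefficient = V * (L/D) * Isp = 279 * 10.6 * 2211 = 6538811.4 m
Step 2: Wi/Wf = 161715 / 123094 = 1.313752
Step 3: ln(1.313752) = 0.272887
Step 4: R = 6538811.4 * 0.272887 = 1784358.2 m = 1784.4 km

1784.4


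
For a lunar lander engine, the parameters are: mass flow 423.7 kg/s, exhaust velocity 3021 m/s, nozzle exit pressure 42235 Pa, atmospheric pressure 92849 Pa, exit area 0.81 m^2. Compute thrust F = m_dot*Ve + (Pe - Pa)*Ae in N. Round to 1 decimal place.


Step 1: Momentum thrust = m_dot * Ve = 423.7 * 3021 = 1279997.7 N
Step 2: Pressure thrust = (Pe - Pa) * Ae = (42235 - 92849) * 0.81 = -40997.34 N
Step 3: Total thrust F = 1279997.7 + -40997.34 = 1239000.4 N

1239000.4


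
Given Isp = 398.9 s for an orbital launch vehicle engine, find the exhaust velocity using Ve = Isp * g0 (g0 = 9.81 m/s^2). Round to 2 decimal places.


Step 1: Ve = Isp * g0 = 398.9 * 9.81
Step 2: Ve = 3913.21 m/s

3913.21


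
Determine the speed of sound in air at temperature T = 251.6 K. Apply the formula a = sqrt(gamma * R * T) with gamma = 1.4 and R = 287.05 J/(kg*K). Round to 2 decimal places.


Step 1: gamma * R * T = 1.4 * 287.05 * 251.6 = 101110.492
Step 2: a = sqrt(101110.492) = 317.98 m/s

317.98


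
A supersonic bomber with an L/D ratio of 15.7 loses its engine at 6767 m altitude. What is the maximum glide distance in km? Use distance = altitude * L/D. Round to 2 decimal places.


Step 1: Glide distance = altitude * L/D = 6767 * 15.7 = 106241.9 m
Step 2: Convert to km: 106241.9 / 1000 = 106.24 km

106.24


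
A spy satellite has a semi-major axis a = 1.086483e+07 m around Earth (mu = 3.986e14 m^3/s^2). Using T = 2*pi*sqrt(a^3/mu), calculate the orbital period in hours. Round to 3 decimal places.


Step 1: a^3 / mu = 1.282534e+21 / 3.986e14 = 3.217596e+06
Step 2: sqrt(3.217596e+06) = 1793.7659 s
Step 3: T = 2*pi * 1793.7659 = 11270.56 s
Step 4: T in hours = 11270.56 / 3600 = 3.131 hours

3.131


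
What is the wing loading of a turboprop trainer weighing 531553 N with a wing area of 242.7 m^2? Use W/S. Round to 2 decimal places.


Step 1: Wing loading = W / S = 531553 / 242.7
Step 2: Wing loading = 2190.16 N/m^2

2190.16


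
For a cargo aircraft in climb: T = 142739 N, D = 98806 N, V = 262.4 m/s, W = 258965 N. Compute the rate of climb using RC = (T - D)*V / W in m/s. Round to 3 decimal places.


Step 1: Excess thrust = T - D = 142739 - 98806 = 43933 N
Step 2: Excess power = 43933 * 262.4 = 11528019.2 W
Step 3: RC = 11528019.2 / 258965 = 44.516 m/s

44.516


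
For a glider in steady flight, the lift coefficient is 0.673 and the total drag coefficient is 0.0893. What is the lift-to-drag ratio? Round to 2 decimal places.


Step 1: L/D = CL / CD = 0.673 / 0.0893
Step 2: L/D = 7.54

7.54


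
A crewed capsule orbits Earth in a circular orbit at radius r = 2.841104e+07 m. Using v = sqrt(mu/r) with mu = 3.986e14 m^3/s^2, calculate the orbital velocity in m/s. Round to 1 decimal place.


Step 1: mu / r = 3.986e14 / 2.841104e+07 = 14029757.4464
Step 2: v = sqrt(14029757.4464) = 3745.6 m/s

3745.6


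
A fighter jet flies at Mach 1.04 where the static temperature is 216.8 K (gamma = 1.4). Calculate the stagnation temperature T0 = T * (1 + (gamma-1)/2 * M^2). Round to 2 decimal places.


Step 1: (gamma-1)/2 = 0.2
Step 2: M^2 = 1.0816
Step 3: 1 + 0.2 * 1.0816 = 1.21632
Step 4: T0 = 216.8 * 1.21632 = 263.70 K

263.70


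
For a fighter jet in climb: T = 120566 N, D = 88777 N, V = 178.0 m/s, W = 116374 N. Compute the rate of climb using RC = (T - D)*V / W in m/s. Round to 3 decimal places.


Step 1: Excess thrust = T - D = 120566 - 88777 = 31789 N
Step 2: Excess power = 31789 * 178.0 = 5658442.0 W
Step 3: RC = 5658442.0 / 116374 = 48.623 m/s

48.623


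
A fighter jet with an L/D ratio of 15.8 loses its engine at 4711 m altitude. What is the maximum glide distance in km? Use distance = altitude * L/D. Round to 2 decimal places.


Step 1: Glide distance = altitude * L/D = 4711 * 15.8 = 74433.8 m
Step 2: Convert to km: 74433.8 / 1000 = 74.43 km

74.43


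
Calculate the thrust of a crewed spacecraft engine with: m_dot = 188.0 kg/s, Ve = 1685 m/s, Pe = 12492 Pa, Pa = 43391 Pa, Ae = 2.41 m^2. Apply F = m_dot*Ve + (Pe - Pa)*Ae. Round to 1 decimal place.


Step 1: Momentum thrust = m_dot * Ve = 188.0 * 1685 = 316780.0 N
Step 2: Pressure thrust = (Pe - Pa) * Ae = (12492 - 43391) * 2.41 = -74466.59 N
Step 3: Total thrust F = 316780.0 + -74466.59 = 242313.4 N

242313.4


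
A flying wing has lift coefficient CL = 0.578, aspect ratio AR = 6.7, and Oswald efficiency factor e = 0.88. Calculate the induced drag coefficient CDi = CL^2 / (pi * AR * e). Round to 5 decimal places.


Step 1: CL^2 = 0.578^2 = 0.334084
Step 2: pi * AR * e = 3.14159 * 6.7 * 0.88 = 18.52283
Step 3: CDi = 0.334084 / 18.52283 = 0.01804

0.01804


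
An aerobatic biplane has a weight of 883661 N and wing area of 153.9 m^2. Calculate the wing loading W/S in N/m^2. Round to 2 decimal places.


Step 1: Wing loading = W / S = 883661 / 153.9
Step 2: Wing loading = 5741.79 N/m^2

5741.79


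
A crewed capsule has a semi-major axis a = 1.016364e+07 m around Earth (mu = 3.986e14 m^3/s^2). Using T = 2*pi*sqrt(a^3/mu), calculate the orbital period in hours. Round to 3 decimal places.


Step 1: a^3 / mu = 1.049900e+21 / 3.986e14 = 2.633968e+06
Step 2: sqrt(2.633968e+06) = 1622.9505 s
Step 3: T = 2*pi * 1622.9505 = 10197.3 s
Step 4: T in hours = 10197.3 / 3600 = 2.833 hours

2.833


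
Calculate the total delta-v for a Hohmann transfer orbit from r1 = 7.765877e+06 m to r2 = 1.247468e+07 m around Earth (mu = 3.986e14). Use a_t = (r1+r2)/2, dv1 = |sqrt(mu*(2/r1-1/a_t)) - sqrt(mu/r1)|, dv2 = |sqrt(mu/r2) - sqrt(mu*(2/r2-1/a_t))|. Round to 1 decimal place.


Step 1: Transfer semi-major axis a_t = (7.765877e+06 + 1.247468e+07) / 2 = 1.012028e+07 m
Step 2: v1 (circular at r1) = sqrt(mu/r1) = 7164.29 m/s
Step 3: v_t1 = sqrt(mu*(2/r1 - 1/a_t)) = 7954.12 m/s
Step 4: dv1 = |7954.12 - 7164.29| = 789.82 m/s
Step 5: v2 (circular at r2) = 5652.67 m/s, v_t2 = 4951.68 m/s
Step 6: dv2 = |5652.67 - 4951.68| = 700.99 m/s
Step 7: Total delta-v = 789.82 + 700.99 = 1490.8 m/s

1490.8


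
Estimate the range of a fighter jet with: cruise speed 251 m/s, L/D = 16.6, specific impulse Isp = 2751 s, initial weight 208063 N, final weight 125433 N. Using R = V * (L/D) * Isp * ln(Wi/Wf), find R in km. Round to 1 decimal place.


Step 1: Coefficient = V * (L/D) * Isp = 251 * 16.6 * 2751 = 11462316.6 m
Step 2: Wi/Wf = 208063 / 125433 = 1.658758
Step 3: ln(1.658758) = 0.506069
Step 4: R = 11462316.6 * 0.506069 = 5800725.0 m = 5800.7 km

5800.7


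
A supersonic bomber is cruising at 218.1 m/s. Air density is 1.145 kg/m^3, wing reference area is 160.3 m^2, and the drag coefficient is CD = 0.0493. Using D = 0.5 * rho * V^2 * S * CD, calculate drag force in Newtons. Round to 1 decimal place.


Step 1: Dynamic pressure q = 0.5 * 1.145 * 218.1^2 = 27232.4567 Pa
Step 2: Drag D = q * S * CD = 27232.4567 * 160.3 * 0.0493
Step 3: D = 215212.4 N

215212.4


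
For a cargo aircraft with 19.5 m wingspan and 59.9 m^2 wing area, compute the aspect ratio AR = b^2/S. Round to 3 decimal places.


Step 1: b^2 = 19.5^2 = 380.25
Step 2: AR = 380.25 / 59.9 = 6.348

6.348


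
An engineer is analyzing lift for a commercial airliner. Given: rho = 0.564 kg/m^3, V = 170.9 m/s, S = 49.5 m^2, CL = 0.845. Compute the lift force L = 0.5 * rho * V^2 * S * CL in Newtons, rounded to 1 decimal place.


Step 1: Calculate dynamic pressure q = 0.5 * 0.564 * 170.9^2 = 0.5 * 0.564 * 29206.81 = 8236.3204 Pa
Step 2: Multiply by wing area and lift coefficient: L = 8236.3204 * 49.5 * 0.845
Step 3: L = 407697.8608 * 0.845 = 344504.7 N

344504.7


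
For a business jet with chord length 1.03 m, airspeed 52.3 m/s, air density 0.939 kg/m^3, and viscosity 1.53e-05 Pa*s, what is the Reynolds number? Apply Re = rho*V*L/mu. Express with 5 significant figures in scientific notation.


Step 1: Numerator = rho * V * L = 0.939 * 52.3 * 1.03 = 50.582991
Step 2: Re = 50.582991 / 1.53e-05
Step 3: Re = 3.3061e+06

3.3061e+06
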